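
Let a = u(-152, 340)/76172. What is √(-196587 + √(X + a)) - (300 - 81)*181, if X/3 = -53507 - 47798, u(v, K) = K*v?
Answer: -39639 + √(-71289493647363 + 19043*I*√110210720084395)/19043 ≈ -39638.0 + 443.38*I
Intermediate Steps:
X = -303915 (X = 3*(-53507 - 47798) = 3*(-101305) = -303915)
a = -12920/19043 (a = (340*(-152))/76172 = -51680*1/76172 = -12920/19043 ≈ -0.67846)
√(-196587 + √(X + a)) - (300 - 81)*181 = √(-196587 + √(-303915 - 12920/19043)) - (300 - 81)*181 = √(-196587 + √(-5787466265/19043)) - 219*181 = √(-196587 + I*√110210720084395/19043) - 1*39639 = √(-196587 + I*√110210720084395/19043) - 39639 = -39639 + √(-196587 + I*√110210720084395/19043)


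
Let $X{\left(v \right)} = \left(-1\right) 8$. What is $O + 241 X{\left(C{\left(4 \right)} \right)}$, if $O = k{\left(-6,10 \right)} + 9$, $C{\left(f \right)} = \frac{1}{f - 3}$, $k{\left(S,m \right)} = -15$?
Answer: $-1934$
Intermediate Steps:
$C{\left(f \right)} = \frac{1}{-3 + f}$
$X{\left(v \right)} = -8$
$O = -6$ ($O = -15 + 9 = -6$)
$O + 241 X{\left(C{\left(4 \right)} \right)} = -6 + 241 \left(-8\right) = -6 - 1928 = -1934$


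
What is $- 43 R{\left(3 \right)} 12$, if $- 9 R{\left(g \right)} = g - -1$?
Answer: $\frac{688}{3} \approx 229.33$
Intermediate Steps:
$R{\left(g \right)} = - \frac{1}{9} - \frac{g}{9}$ ($R{\left(g \right)} = - \frac{g - -1}{9} = - \frac{g + 1}{9} = - \frac{1 + g}{9} = - \frac{1}{9} - \frac{g}{9}$)
$- 43 R{\left(3 \right)} 12 = - 43 \left(- \frac{1}{9} - \frac{1}{3}\right) 12 = \left(-43\right) \left(- \frac{4}{9}\right) 12 = \frac{172}{9} \cdot 12 = \frac{688}{3}$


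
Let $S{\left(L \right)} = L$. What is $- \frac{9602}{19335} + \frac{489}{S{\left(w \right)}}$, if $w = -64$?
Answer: $- \frac{10069343}{1237440} \approx -8.1372$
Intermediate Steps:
$- \frac{9602}{19335} + \frac{489}{S{\left(w \right)}} = - \frac{9602}{19335} + \frac{489}{-64} = \left(-9602\right) \frac{1}{19335} + 489 \left(- \frac{1}{64}\right) = - \frac{9602}{19335} - \frac{489}{64} = - \frac{10069343}{1237440}$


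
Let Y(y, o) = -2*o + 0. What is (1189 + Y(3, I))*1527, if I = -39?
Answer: 1934709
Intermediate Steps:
Y(y, o) = -2*o
(1189 + Y(3, I))*1527 = (1189 - 2*(-39))*1527 = (1189 + 78)*1527 = 1267*1527 = 1934709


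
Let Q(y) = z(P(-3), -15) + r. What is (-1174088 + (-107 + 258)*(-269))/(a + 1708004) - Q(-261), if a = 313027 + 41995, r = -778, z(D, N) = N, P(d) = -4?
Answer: 1634764911/2063026 ≈ 792.41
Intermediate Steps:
Q(y) = -793 (Q(y) = -15 - 778 = -793)
a = 355022
(-1174088 + (-107 + 258)*(-269))/(a + 1708004) - Q(-261) = (-1174088 + (-107 + 258)*(-269))/(355022 + 1708004) - 1*(-793) = (-1174088 + 151*(-269))/2063026 + 793 = (-1174088 - 40619)*(1/2063026) + 793 = -1214707*1/2063026 + 793 = -1214707/2063026 + 793 = 1634764911/2063026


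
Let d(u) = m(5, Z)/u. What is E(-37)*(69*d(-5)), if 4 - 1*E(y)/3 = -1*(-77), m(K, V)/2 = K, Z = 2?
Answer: 30222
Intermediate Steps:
m(K, V) = 2*K
E(y) = -219 (E(y) = 12 - (-3)*(-77) = 12 - 3*77 = 12 - 231 = -219)
d(u) = 10/u (d(u) = (2*5)/u = 10/u)
E(-37)*(69*d(-5)) = -15111*10/(-5) = -15111*10*(-⅕) = -15111*(-2) = -219*(-138) = 30222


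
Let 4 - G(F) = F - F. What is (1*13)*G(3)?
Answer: 52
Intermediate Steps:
G(F) = 4 (G(F) = 4 - (F - F) = 4 - 1*0 = 4 + 0 = 4)
(1*13)*G(3) = (1*13)*4 = 13*4 = 52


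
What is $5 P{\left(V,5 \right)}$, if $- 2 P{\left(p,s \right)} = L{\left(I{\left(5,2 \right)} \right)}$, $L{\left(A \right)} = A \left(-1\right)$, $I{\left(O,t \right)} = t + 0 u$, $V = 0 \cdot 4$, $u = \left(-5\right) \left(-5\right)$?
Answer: $5$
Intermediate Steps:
$u = 25$
$V = 0$
$I{\left(O,t \right)} = t$ ($I{\left(O,t \right)} = t + 0 \cdot 25 = t + 0 = t$)
$L{\left(A \right)} = - A$
$P{\left(p,s \right)} = 1$ ($P{\left(p,s \right)} = - \frac{\left(-1\right) 2}{2} = \left(- \frac{1}{2}\right) \left(-2\right) = 1$)
$5 P{\left(V,5 \right)} = 5 \cdot 1 = 5$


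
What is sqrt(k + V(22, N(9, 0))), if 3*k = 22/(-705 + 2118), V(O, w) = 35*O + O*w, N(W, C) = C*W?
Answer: 2*sqrt(384342123)/1413 ≈ 27.749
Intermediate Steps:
k = 22/4239 (k = (22/(-705 + 2118))/3 = (22/1413)/3 = (22*(1/1413))/3 = (1/3)*(22/1413) = 22/4239 ≈ 0.0051899)
sqrt(k + V(22, N(9, 0))) = sqrt(22/4239 + 22*(35 + 0*9)) = sqrt(22/4239 + 22*(35 + 0)) = sqrt(22/4239 + 22*35) = sqrt(22/4239 + 770) = sqrt(3264052/4239) = 2*sqrt(384342123)/1413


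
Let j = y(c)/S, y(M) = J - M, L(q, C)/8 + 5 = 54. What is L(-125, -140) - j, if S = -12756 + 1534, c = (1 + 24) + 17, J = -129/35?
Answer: 153964241/392770 ≈ 392.00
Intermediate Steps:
L(q, C) = 392 (L(q, C) = -40 + 8*54 = -40 + 432 = 392)
J = -129/35 (J = -129*1/35 = -129/35 ≈ -3.6857)
c = 42 (c = 25 + 17 = 42)
S = -11222
y(M) = -129/35 - M
j = 1599/392770 (j = (-129/35 - 1*42)/(-11222) = (-129/35 - 42)*(-1/11222) = -1599/35*(-1/11222) = 1599/392770 ≈ 0.0040711)
L(-125, -140) - j = 392 - 1*1599/392770 = 392 - 1599/392770 = 153964241/392770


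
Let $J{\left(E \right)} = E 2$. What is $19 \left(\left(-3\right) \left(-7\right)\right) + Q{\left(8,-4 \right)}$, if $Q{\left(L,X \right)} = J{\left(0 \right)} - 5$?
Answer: $394$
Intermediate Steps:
$J{\left(E \right)} = 2 E$
$Q{\left(L,X \right)} = -5$ ($Q{\left(L,X \right)} = 2 \cdot 0 - 5 = 0 - 5 = -5$)
$19 \left(\left(-3\right) \left(-7\right)\right) + Q{\left(8,-4 \right)} = 19 \left(\left(-3\right) \left(-7\right)\right) - 5 = 19 \cdot 21 - 5 = 399 - 5 = 394$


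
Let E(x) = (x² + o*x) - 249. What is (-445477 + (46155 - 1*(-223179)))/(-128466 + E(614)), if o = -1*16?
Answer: -176143/238457 ≈ -0.73868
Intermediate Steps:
o = -16
E(x) = -249 + x² - 16*x (E(x) = (x² - 16*x) - 249 = -249 + x² - 16*x)
(-445477 + (46155 - 1*(-223179)))/(-128466 + E(614)) = (-445477 + (46155 - 1*(-223179)))/(-128466 + (-249 + 614² - 16*614)) = (-445477 + (46155 + 223179))/(-128466 + (-249 + 376996 - 9824)) = (-445477 + 269334)/(-128466 + 366923) = -176143/238457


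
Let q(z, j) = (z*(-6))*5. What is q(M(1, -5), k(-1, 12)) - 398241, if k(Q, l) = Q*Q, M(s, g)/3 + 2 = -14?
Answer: -396801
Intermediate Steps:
M(s, g) = -48 (M(s, g) = -6 + 3*(-14) = -6 - 42 = -48)
k(Q, l) = Q²
q(z, j) = -30*z (q(z, j) = -6*z*5 = -30*z)
q(M(1, -5), k(-1, 12)) - 398241 = -30*(-48) - 398241 = 1440 - 398241 = -396801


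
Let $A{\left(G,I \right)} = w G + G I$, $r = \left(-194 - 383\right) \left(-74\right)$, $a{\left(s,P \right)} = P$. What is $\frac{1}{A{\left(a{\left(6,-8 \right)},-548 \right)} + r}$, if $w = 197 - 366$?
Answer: $\frac{1}{48434} \approx 2.0647 \cdot 10^{-5}$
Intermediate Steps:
$w = -169$
$r = 42698$ ($r = \left(-577\right) \left(-74\right) = 42698$)
$A{\left(G,I \right)} = - 169 G + G I$
$\frac{1}{A{\left(a{\left(6,-8 \right)},-548 \right)} + r} = \frac{1}{- 8 \left(-169 - 548\right) + 42698} = \frac{1}{\left(-8\right) \left(-717\right) + 42698} = \frac{1}{5736 + 42698} = \frac{1}{48434}$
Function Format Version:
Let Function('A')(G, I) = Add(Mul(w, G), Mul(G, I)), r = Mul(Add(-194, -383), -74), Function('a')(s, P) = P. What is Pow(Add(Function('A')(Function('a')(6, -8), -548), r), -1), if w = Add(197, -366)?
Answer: Rational(1, 48434) ≈ 2.0647e-5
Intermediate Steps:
w = -169
r = 42698 (r = Mul(-577, -74) = 42698)
Function('A')(G, I) = Add(Mul(-169, G), Mul(G, I))
Pow(Add(Function('A')(Function('a')(6, -8), -548), r), -1) = Pow(Add(Mul(-8, Add(-169, -548)), 42698), -1) = Pow(Add(Mul(-8, -717), 42698), -1) = Pow(Add(5736, 42698), -1) = Pow(48434, -1) = Rational(1, 48434)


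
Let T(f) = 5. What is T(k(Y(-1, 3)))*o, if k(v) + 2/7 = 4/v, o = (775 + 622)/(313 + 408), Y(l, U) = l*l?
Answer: 6985/721 ≈ 9.6879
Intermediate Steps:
Y(l, U) = l²
o = 1397/721 ≈ 1.9376
k(v) = -2/7 + 4/v
T(k(Y(-1, 3)))*o = 5*(1397/721) = 6985/721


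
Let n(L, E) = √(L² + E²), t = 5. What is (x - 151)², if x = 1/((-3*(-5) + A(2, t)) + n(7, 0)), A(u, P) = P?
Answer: 16613776/729 ≈ 22790.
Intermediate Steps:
n(L, E) = √(E² + L²)
x = 1/27 (x = 1/((-3*(-5) + 5) + √(0² + 7²)) = 1/((15 + 5) + √(0 + 49)) = 1/(20 + √49) = 1/(20 + 7) = 1/27 ≈ 0.037037)
(x - 151)² = (1/27 - 151)² = (-4076/27)² = 16613776/729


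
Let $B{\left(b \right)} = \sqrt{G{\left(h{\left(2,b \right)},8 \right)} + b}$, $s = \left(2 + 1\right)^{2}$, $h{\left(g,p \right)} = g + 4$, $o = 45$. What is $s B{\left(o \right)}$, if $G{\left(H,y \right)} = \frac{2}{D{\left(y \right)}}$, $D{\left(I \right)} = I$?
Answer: $\frac{9 \sqrt{181}}{2} \approx 60.541$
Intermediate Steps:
$h{\left(g,p \right)} = 4 + g$
$s = 9$ ($s = 3^{2} = 9$)
$G{\left(H,y \right)} = \frac{2}{y}$
$B{\left(b \right)} = \sqrt{\frac{1}{4} + b}$ ($B{\left(b \right)} = \sqrt{\frac{2}{8} + b} = \sqrt{2 \cdot \frac{1}{8} + b} = \sqrt{\frac{1}{4} + b}$)
$s B{\left(o \right)} = 9 \frac{\sqrt{1 + 4 \cdot 45}}{2} = 9 \frac{\sqrt{1 + 180}}{2} = 9 \frac{\sqrt{181}}{2} = \frac{9 \sqrt{181}}{2}$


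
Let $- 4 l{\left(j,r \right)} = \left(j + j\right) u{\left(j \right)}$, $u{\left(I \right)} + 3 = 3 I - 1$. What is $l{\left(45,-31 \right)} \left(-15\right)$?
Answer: $\frac{88425}{2} \approx 44213.0$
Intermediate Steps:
$u{\left(I \right)} = -4 + 3 I$ ($u{\left(I \right)} = -3 + \left(3 I - 1\right) = -3 + \left(-1 + 3 I\right) = -4 + 3 I$)
$l{\left(j,r \right)} = - \frac{j \left(-4 + 3 j\right)}{2}$ ($l{\left(j,r \right)} = - \frac{\left(j + j\right) \left(-4 + 3 j\right)}{4} = - \frac{2 j \left(-4 + 3 j\right)}{4} = - \frac{j \left(-4 + 3 j\right)}{2}$)
$l{\left(45,-31 \right)} \left(-15\right) = \frac{1}{2} \cdot 45 \left(4 - 135\right) \left(-15\right) = \frac{1}{2} \cdot 45 \left(-131\right) \left(-15\right) = \left(- \frac{5895}{2}\right) \left(-15\right) = \frac{88425}{2}$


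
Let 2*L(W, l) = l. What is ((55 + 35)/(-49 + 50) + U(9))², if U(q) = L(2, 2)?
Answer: 8281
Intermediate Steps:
L(W, l) = l/2
U(q) = 1 (U(q) = (½)*2 = 1)
((55 + 35)/(-49 + 50) + U(9))² = ((55 + 35)/(-49 + 50) + 1)² = (90/1 + 1)² = (90*1 + 1)² = (90 + 1)² = 91² = 8281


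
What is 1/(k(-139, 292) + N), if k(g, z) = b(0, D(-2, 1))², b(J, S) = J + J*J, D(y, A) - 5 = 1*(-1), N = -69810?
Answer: -1/69810 ≈ -1.4325e-5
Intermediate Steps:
D(y, A) = 4 (D(y, A) = 5 + 1*(-1) = 5 - 1 = 4)
b(J, S) = J + J²
k(g, z) = 0 (k(g, z) = (0*(1 + 0))² = (0*1)² = 0² = 0)
1/(k(-139, 292) + N) = 1/(0 - 69810) = 1/(-69810) = -1/69810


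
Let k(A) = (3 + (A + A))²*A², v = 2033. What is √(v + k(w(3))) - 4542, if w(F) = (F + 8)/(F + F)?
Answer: -4542 + √176773/9 ≈ -4495.3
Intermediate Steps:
w(F) = (8 + F)/(2*F) (w(F) = (8 + F)/((2*F)) = (8 + F)*(1/(2*F)) = (8 + F)/(2*F))
k(A) = A²*(3 + 2*A)² (k(A) = (3 + 2*A)²*A² = A²*(3 + 2*A)²)
√(v + k(w(3))) - 4542 = √(2033 + ((½)*(8 + 3)/3)²*(3 + 2*((½)*(8 + 3)/3))²) - 4542 = √(2033 + ((½)*(⅓)*11)²*(3 + 2*((½)*(⅓)*11))²) - 4542 = √(2033 + (11/6)²*(3 + 2*(11/6))²) - 4542 = √(2033 + 121*(3 + 11/3)²/36) - 4542 = √(2033 + 121*(20/3)²/36) - 4542 = √(2033 + (121/36)*(400/9)) - 4542 = √(2033 + 12100/81) - 4542 = √(176773/81) - 4542 = √176773/9 - 4542 = -4542 + √176773/9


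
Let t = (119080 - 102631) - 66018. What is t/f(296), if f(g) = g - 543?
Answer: 3813/19 ≈ 200.68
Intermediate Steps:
t = -49569 (t = 16449 - 66018 = -49569)
f(g) = -543 + g
t/f(296) = -49569/(-543 + 296) = -49569/(-247) = -49569*(-1/247) = 3813/19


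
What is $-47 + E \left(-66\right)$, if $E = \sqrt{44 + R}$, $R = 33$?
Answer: $-47 - 66 \sqrt{77} \approx -626.15$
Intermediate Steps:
$E = \sqrt{77}$ ($E = \sqrt{44 + 33} = \sqrt{77} \approx 8.775$)
$-47 + E \left(-66\right) = -47 + \sqrt{77} \left(-66\right) = -47 - 66 \sqrt{77}$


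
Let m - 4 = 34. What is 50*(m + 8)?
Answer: 2300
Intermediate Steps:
m = 38 (m = 4 + 34 = 38)
50*(m + 8) = 50*(38 + 8) = 50*46 = 2300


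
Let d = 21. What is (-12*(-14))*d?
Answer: 3528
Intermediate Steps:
(-12*(-14))*d = -12*(-14)*21 = 168*21 = 3528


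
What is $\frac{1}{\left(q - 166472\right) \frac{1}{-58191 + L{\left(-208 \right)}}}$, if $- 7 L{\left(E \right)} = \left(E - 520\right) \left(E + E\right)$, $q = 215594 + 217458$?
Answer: $- \frac{20291}{53316} \approx -0.38058$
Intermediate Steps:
$q = 433052$
$L{\left(E \right)} = - \frac{2 E \left(-520 + E\right)}{7}$ ($L{\left(E \right)} = - \frac{\left(E - 520\right) \left(E + E\right)}{7} = - \frac{\left(-520 + E\right) 2 E}{7} = - \frac{2 E \left(-520 + E\right)}{7}$)
$\frac{1}{\left(q - 166472\right) \frac{1}{-58191 + L{\left(-208 \right)}}} = \frac{1}{\left(433052 - 166472\right) \frac{1}{-58191 + \frac{2}{7} \left(-208\right) \left(520 - -208\right)}} = \frac{1}{266580 \frac{1}{-58191 + \frac{2}{7} \left(-208\right) \left(520 + 208\right)}} = \frac{1}{266580 \frac{1}{-58191 + \frac{2}{7} \left(-208\right) 728}} = \frac{1}{266580 \frac{1}{-58191 - 43264}} = \frac{1}{266580 \frac{1}{-101455}} = \frac{1}{266580 \left(- \frac{1}{101455}\right)} = \frac{1}{- \frac{53316}{20291}} = - \frac{20291}{53316}$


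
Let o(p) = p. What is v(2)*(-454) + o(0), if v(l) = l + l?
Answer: -1816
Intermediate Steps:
v(l) = 2*l
v(2)*(-454) + o(0) = (2*2)*(-454) + 0 = 4*(-454) + 0 = -1816 + 0 = -1816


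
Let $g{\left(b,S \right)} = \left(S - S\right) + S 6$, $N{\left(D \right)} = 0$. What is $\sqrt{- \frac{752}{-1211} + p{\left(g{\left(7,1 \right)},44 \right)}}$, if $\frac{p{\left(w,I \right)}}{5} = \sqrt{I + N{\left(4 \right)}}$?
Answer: $\frac{\sqrt{910672 + 14665210 \sqrt{11}}}{1211} \approx 5.8127$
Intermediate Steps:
$g{\left(b,S \right)} = 6 S$ ($g{\left(b,S \right)} = 0 + 6 S = 6 S$)
$p{\left(w,I \right)} = 5 \sqrt{I}$ ($p{\left(w,I \right)} = 5 \sqrt{I + 0} = 5 \sqrt{I}$)
$\sqrt{- \frac{752}{-1211} + p{\left(g{\left(7,1 \right)},44 \right)}} = \sqrt{- \frac{752}{-1211} + 5 \sqrt{44}} = \sqrt{\left(-752\right) \left(- \frac{1}{1211}\right) + 5 \cdot 2 \sqrt{11}} = \sqrt{\frac{752}{1211} + 10 \sqrt{11}}$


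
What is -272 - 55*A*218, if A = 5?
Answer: -60222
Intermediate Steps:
-272 - 55*A*218 = -272 - 55*5*218 = -272 - 275*218 = -272 - 59950 = -60222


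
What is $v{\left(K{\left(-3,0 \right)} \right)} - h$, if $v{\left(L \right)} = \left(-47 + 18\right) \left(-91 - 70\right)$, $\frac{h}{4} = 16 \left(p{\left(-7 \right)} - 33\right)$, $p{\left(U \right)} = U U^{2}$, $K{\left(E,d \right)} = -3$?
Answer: $28733$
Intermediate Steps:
$p{\left(U \right)} = U^{3}$
$h = -24064$ ($h = 4 \cdot 16 \left(\left(-7\right)^{3} - 33\right) = 4 \cdot 16 \left(-343 - 33\right) = 4 \cdot 16 \left(-376\right) = 4 \left(-6016\right) = -24064$)
$v{\left(L \right)} = 4669$ ($v{\left(L \right)} = \left(-29\right) \left(-161\right) = 4669$)
$v{\left(K{\left(-3,0 \right)} \right)} - h = 4669 - -24064 = 4669 + 24064 = 28733$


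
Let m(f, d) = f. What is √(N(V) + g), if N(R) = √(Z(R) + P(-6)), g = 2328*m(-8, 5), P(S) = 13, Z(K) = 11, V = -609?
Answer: √(-18624 + 2*√6) ≈ 136.45*I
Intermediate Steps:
g = -18624 (g = 2328*(-8) = -18624)
N(R) = 2*√6 (N(R) = √(11 + 13) = √24 = 2*√6)
√(N(V) + g) = √(2*√6 - 18624) = √(-18624 + 2*√6)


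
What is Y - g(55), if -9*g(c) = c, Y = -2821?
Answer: -25334/9 ≈ -2814.9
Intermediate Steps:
g(c) = -c/9
Y - g(55) = -2821 - (-1)*55/9 = -2821 - 1*(-55/9) = -2821 + 55/9 = -25334/9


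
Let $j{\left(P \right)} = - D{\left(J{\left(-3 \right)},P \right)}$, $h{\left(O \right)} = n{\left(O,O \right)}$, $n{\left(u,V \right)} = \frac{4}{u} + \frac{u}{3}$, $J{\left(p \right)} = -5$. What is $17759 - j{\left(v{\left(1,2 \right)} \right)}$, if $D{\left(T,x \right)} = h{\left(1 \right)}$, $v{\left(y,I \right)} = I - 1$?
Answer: $\frac{53290}{3} \approx 17763.0$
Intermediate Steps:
$v{\left(y,I \right)} = -1 + I$
$n{\left(u,V \right)} = \frac{4}{u} + \frac{u}{3}$ ($n{\left(u,V \right)} = \frac{4}{u} + u \frac{1}{3} = \frac{4}{u} + \frac{u}{3}$)
$h{\left(O \right)} = \frac{4}{O} + \frac{O}{3}$
$D{\left(T,x \right)} = \frac{13}{3}$ ($D{\left(T,x \right)} = \frac{4}{1} + \frac{1}{3} \cdot 1 = 4 \cdot 1 + \frac{1}{3} = 4 + \frac{1}{3} = \frac{13}{3}$)
$j{\left(P \right)} = - \frac{13}{3}$ ($j{\left(P \right)} = \left(-1\right) \frac{13}{3} = - \frac{13}{3}$)
$17759 - j{\left(v{\left(1,2 \right)} \right)} = 17759 - - \frac{13}{3} = 17759 + \frac{13}{3} = \frac{53290}{3}$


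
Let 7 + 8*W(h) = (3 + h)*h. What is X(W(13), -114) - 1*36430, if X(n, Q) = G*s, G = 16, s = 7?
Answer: -36318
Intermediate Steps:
W(h) = -7/8 + h*(3 + h)/8 (W(h) = -7/8 + ((3 + h)*h)/8 = -7/8 + (h*(3 + h))/8 = -7/8 + h*(3 + h)/8)
X(n, Q) = 112 (X(n, Q) = 16*7 = 112)
X(W(13), -114) - 1*36430 = 112 - 1*36430 = 112 - 36430 = -36318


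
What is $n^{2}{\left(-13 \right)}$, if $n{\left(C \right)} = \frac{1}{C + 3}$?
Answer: $\frac{1}{100} \approx 0.01$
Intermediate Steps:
$n{\left(C \right)} = \frac{1}{3 + C}$
$n^{2}{\left(-13 \right)} = \left(\frac{1}{3 - 13}\right)^{2} = \left(\frac{1}{-10}\right)^{2} = \left(- \frac{1}{10}\right)^{2} = \frac{1}{100}$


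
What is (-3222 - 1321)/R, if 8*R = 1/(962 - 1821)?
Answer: 31219496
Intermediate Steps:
R = -1/6872 (R = 1/(8*(962 - 1821)) = (⅛)/(-859) = (⅛)*(-1/859) = -1/6872 ≈ -0.00014552)
(-3222 - 1321)/R = (-3222 - 1321)/(-1/6872) = -4543*(-6872) = 31219496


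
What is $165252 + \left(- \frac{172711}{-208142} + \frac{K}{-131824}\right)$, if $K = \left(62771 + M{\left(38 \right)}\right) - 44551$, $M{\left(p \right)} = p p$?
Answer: $\frac{25762621561617}{155898358} \approx 1.6525 \cdot 10^{5}$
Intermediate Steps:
$M{\left(p \right)} = p^{2}$
$K = 19664$ ($K = \left(62771 + 38^{2}\right) - 44551 = \left(62771 + 1444\right) - 44551 = 64215 - 44551 = 19664$)
$165252 + \left(- \frac{172711}{-208142} + \frac{K}{-131824}\right) = 165252 + \left(- \frac{172711}{-208142} + \frac{19664}{-131824}\right) = 165252 + \left(\left(-172711\right) \left(- \frac{1}{208142}\right) + 19664 \left(- \frac{1}{131824}\right)\right) = 165252 + \left(\frac{15701}{18922} - \frac{1229}{8239}\right) = 165252 + \frac{106105401}{155898358} = \frac{25762621561617}{155898358}$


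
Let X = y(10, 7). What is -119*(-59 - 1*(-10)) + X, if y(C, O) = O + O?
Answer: 5845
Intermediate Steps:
y(C, O) = 2*O
X = 14 (X = 2*7 = 14)
-119*(-59 - 1*(-10)) + X = -119*(-59 - 1*(-10)) + 14 = -119*(-59 + 10) + 14 = -119*(-49) + 14 = 5831 + 14 = 5845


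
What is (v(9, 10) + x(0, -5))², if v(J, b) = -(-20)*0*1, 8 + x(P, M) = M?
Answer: 169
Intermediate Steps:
x(P, M) = -8 + M
v(J, b) = 0 (v(J, b) = -5*0*1 = 0*1 = 0)
(v(9, 10) + x(0, -5))² = (0 + (-8 - 5))² = (0 - 13)² = (-13)² = 169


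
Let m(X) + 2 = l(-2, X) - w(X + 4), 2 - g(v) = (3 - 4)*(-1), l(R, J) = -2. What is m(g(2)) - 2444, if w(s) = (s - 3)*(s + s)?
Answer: -2468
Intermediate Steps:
g(v) = 1 (g(v) = 2 - (3 - 4)*(-1) = 2 - (-1)*(-1) = 2 - 1*1 = 2 - 1 = 1)
w(s) = 2*s*(-3 + s) (w(s) = (-3 + s)*(2*s) = 2*s*(-3 + s))
m(X) = -4 - 2*(1 + X)*(4 + X) (m(X) = -2 + (-2 - 2*(X + 4)*(-3 + (X + 4))) = -2 + (-2 - 2*(4 + X)*(-3 + (4 + X))) = -2 + (-2 - 2*(4 + X)*(1 + X)) = -2 + (-2 - 2*(1 + X)*(4 + X)) = -4 - 2*(1 + X)*(4 + X))
m(g(2)) - 2444 = (-4 - 2*(1 + 1)*(4 + 1)) - 2444 = (-4 - 2*2*5) - 2444 = (-4 - 20) - 2444 = -24 - 2444 = -2468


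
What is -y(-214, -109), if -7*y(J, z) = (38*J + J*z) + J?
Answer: 2140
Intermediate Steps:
y(J, z) = -39*J/7 - J*z/7 (y(J, z) = -((38*J + J*z) + J)/7 = -(39*J + J*z)/7 = -39*J/7 - J*z/7)
-y(-214, -109) = -(-1)*(-214)*(39 - 109)/7 = -(-1)*(-214)*(-70)/7 = -1*(-2140) = 2140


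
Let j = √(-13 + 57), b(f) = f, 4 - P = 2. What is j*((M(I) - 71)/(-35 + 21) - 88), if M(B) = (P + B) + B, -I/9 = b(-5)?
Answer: -179*√11 ≈ -593.68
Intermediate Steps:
P = 2 (P = 4 - 1*2 = 4 - 2 = 2)
I = 45 (I = -9*(-5) = 45)
M(B) = 2 + 2*B (M(B) = (2 + B) + B = 2 + 2*B)
j = 2*√11 (j = √44 = 2*√11 ≈ 6.6332)
j*((M(I) - 71)/(-35 + 21) - 88) = (2*√11)*(((2 + 2*45) - 71)/(-35 + 21) - 88) = (2*√11)*(((2 + 90) - 71)/(-14) - 88) = (2*√11)*((92 - 71)*(-1/14) - 88) = (2*√11)*(21*(-1/14) - 88) = (2*√11)*(-3/2 - 88) = (2*√11)*(-179/2) = -179*√11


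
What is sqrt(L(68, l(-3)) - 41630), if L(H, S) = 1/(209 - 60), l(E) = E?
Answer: I*sqrt(924227481)/149 ≈ 204.03*I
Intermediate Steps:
L(H, S) = 1/149
sqrt(L(68, l(-3)) - 41630) = sqrt(1/149 - 41630) = sqrt(-6202869/149) = I*sqrt(924227481)/149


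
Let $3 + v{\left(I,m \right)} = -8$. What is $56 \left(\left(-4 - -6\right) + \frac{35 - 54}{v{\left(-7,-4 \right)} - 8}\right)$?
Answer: $168$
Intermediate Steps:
$v{\left(I,m \right)} = -11$ ($v{\left(I,m \right)} = -3 - 8 = -11$)
$56 \left(\left(-4 - -6\right) + \frac{35 - 54}{v{\left(-7,-4 \right)} - 8}\right) = 56 \left(\left(-4 - -6\right) + \frac{35 - 54}{-11 - 8}\right) = 56 \left(\left(-4 + 6\right) - \frac{19}{-19}\right) = 56 \left(2 - -1\right) = 56 \left(2 + 1\right) = 56 \cdot 3 = 168$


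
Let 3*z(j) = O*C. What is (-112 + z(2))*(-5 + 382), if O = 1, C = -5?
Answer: -128557/3 ≈ -42852.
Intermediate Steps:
z(j) = -5/3 (z(j) = (1*(-5))/3 = (1/3)*(-5) = -5/3)
(-112 + z(2))*(-5 + 382) = (-112 - 5/3)*(-5 + 382) = -341/3*377 = -128557/3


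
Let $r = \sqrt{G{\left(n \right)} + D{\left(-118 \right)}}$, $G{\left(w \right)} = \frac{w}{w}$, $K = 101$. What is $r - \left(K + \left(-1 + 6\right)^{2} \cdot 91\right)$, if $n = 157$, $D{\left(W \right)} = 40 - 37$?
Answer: $-2374$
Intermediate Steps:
$D{\left(W \right)} = 3$
$G{\left(w \right)} = 1$
$r = 2$ ($r = \sqrt{1 + 3} = \sqrt{4} = 2$)
$r - \left(K + \left(-1 + 6\right)^{2} \cdot 91\right) = 2 - \left(101 + \left(-1 + 6\right)^{2} \cdot 91\right) = 2 - \left(101 + 5^{2} \cdot 91\right) = 2 - \left(101 + 25 \cdot 91\right) = 2 - \left(101 + 2275\right) = 2 - 2376 = -2374$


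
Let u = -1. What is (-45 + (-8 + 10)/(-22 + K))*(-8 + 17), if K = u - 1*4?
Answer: -1217/3 ≈ -405.67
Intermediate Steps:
K = -5 (K = -1 - 1*4 = -1 - 4 = -5)
(-45 + (-8 + 10)/(-22 + K))*(-8 + 17) = (-45 + (-8 + 10)/(-22 - 5))*(-8 + 17) = (-45 + 2/(-27))*9 = (-45 + 2*(-1/27))*9 = (-45 - 2/27)*9 = -1217/27*9 = -1217/3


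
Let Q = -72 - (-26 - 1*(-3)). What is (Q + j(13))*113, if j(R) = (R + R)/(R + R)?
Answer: -5424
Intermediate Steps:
Q = -49 (Q = -72 - (-26 + 3) = -72 - 1*(-23) = -72 + 23 = -49)
j(R) = 1 (j(R) = (2*R)/((2*R)) = (2*R)*(1/(2*R)) = 1)
(Q + j(13))*113 = (-49 + 1)*113 = -48*113 = -5424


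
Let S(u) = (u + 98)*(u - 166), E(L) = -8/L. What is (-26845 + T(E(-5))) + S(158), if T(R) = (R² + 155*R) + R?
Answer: -716021/25 ≈ -28641.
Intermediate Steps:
S(u) = (-166 + u)*(98 + u) (S(u) = (98 + u)*(-166 + u) = (-166 + u)*(98 + u))
T(R) = R² + 156*R
(-26845 + T(E(-5))) + S(158) = (-26845 + (-8/(-5))*(156 - 8/(-5))) + (-16268 + 158² - 68*158) = (-26845 + (-8*(-⅕))*(156 - 8*(-⅕))) + (-16268 + 24964 - 10744) = (-26845 + 8*(156 + 8/5)/5) - 2048 = (-26845 + (8/5)*(788/5)) - 2048 = (-26845 + 6304/25) - 2048 = -664821/25 - 2048 = -716021/25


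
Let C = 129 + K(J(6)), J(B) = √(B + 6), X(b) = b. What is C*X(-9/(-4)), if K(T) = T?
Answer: 1161/4 + 9*√3/2 ≈ 298.04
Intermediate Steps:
J(B) = √(6 + B)
C = 129 + 2*√3 (C = 129 + √(6 + 6) = 129 + √12 = 129 + 2*√3 ≈ 132.46)
C*X(-9/(-4)) = (129 + 2*√3)*(-9/(-4)) = (129 + 2*√3)*(-9*(-¼)) = (129 + 2*√3)*(9/4) = 1161/4 + 9*√3/2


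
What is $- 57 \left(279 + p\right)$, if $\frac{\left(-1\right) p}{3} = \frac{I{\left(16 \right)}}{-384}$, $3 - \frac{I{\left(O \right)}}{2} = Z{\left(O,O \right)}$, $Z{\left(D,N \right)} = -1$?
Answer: $- \frac{254505}{16} \approx -15907.0$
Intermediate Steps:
$I{\left(O \right)} = 8$ ($I{\left(O \right)} = 6 - -2 = 6 + 2 = 8$)
$p = \frac{1}{16}$ ($p = - 3 \frac{8}{-384} = - 3 \cdot 8 \left(- \frac{1}{384}\right) = \left(-3\right) \left(- \frac{1}{48}\right) = \frac{1}{16} \approx 0.0625$)
$- 57 \left(279 + p\right) = - 57 \left(279 + \frac{1}{16}\right) = \left(-57\right) \frac{4465}{16} = - \frac{254505}{16}$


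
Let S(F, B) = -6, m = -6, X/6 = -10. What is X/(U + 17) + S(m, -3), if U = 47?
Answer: -111/16 ≈ -6.9375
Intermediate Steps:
X = -60 (X = 6*(-10) = -60)
X/(U + 17) + S(m, -3) = -60/(47 + 17) - 6 = -60/64 - 6 = -60*1/64 - 6 = -15/16 - 6 = -111/16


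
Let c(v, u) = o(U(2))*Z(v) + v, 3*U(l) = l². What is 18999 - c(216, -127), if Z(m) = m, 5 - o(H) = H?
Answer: 17991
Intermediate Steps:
U(l) = l²/3
o(H) = 5 - H
c(v, u) = 14*v/3 (c(v, u) = (5 - 2²/3)*v + v = (5 - 4/3)*v + v = 11*v/3 + v = 14*v/3)
18999 - c(216, -127) = 18999 - 14*216/3 = 18999 - 1*1008 = 18999 - 1008 = 17991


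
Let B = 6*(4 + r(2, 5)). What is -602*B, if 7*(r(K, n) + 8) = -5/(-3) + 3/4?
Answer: 13201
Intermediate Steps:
r(K, n) = -643/84 (r(K, n) = -8 + (-5/(-3) + 3/4)/7 = -8 + (-5*(-1/3) + 3*(1/4))/7 = -8 + (5/3 + 3/4)/7 = -8 + (1/7)*(29/12) = -8 + 29/84 = -643/84)
B = -307/14 (B = 6*(4 - 643/84) = 6*(-307/84) = -307/14 ≈ -21.929)
-602*B = -602*(-307/14) = 13201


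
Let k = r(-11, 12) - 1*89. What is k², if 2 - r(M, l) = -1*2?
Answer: 7225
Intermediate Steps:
r(M, l) = 4 (r(M, l) = 2 - (-1)*2 = 2 - 1*(-2) = 2 + 2 = 4)
k = -85 (k = 4 - 1*89 = 4 - 89 = -85)
k² = (-85)² = 7225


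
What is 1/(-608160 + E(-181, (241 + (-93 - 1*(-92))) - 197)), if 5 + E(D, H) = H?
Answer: -1/608122 ≈ -1.6444e-6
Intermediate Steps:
E(D, H) = -5 + H
1/(-608160 + E(-181, (241 + (-93 - 1*(-92))) - 197)) = 1/(-608160 + (-5 + ((241 + (-93 - 1*(-92))) - 197))) = 1/(-608160 + (-5 + ((241 + (-93 + 92)) - 197))) = 1/(-608160 + (-5 + ((241 - 1) - 197))) = 1/(-608160 + (-5 + (240 - 197))) = 1/(-608160 + (-5 + 43)) = 1/(-608160 + 38) = 1/(-608122) = -1/608122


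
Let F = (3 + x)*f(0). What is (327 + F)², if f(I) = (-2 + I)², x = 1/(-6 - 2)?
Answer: 458329/4 ≈ 1.1458e+5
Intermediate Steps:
x = -⅛ (x = 1/(-8) = -⅛ ≈ -0.12500)
F = 23/2 (F = (3 - ⅛)*(-2 + 0)² = (23/8)*(-2)² = (23/8)*4 = 23/2 ≈ 11.500)
(327 + F)² = (327 + 23/2)² = (677/2)² = 458329/4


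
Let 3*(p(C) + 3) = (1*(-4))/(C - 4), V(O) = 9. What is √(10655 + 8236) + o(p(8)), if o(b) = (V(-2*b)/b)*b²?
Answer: -30 + 3*√2099 ≈ 107.44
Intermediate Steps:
p(C) = -3 - 4/(3*(-4 + C)) (p(C) = -3 + ((1*(-4))/(C - 4))/3 = -3 + (-4/(-4 + C))/3 = -3 - 4/(3*(-4 + C)))
o(b) = 9*b (o(b) = (9/b)*b² = 9*b)
√(10655 + 8236) + o(p(8)) = √(10655 + 8236) + 9*((32 - 9*8)/(3*(-4 + 8))) = √18891 + 9*((⅓)*(32 - 72)/4) = 3*√2099 + 9*((⅓)*(¼)*(-40)) = 3*√2099 + 9*(-10/3) = 3*√2099 - 30 = -30 + 3*√2099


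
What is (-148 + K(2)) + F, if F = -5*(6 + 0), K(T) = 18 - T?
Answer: -162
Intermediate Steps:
F = -30 (F = -5*6 = -30)
(-148 + K(2)) + F = (-148 + (18 - 1*2)) - 30 = (-148 + (18 - 2)) - 30 = (-148 + 16) - 30 = -132 - 30 = -162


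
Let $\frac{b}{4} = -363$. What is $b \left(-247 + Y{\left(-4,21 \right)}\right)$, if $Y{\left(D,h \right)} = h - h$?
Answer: $358644$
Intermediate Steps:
$b = -1452$ ($b = 4 \left(-363\right) = -1452$)
$Y{\left(D,h \right)} = 0$
$b \left(-247 + Y{\left(-4,21 \right)}\right) = - 1452 \left(-247 + 0\right) = \left(-1452\right) \left(-247\right) = 358644$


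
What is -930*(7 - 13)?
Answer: 5580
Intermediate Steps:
-930*(7 - 13) = -930*(-6) = -62*(-90) = 5580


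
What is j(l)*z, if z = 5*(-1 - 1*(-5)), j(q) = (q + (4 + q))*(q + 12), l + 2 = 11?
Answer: 9240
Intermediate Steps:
l = 9 (l = -2 + 11 = 9)
j(q) = (4 + 2*q)*(12 + q)
z = 20 (z = 5*(-1 + 5) = 5*4 = 20)
j(l)*z = (48 + 2*9**2 + 28*9)*20 = (48 + 2*81 + 252)*20 = (48 + 162 + 252)*20 = 462*20 = 9240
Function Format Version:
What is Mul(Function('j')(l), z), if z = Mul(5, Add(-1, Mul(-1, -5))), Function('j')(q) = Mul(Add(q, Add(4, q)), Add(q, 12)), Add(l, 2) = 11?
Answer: 9240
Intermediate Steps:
l = 9 (l = Add(-2, 11) = 9)
Function('j')(q) = Mul(Add(4, Mul(2, q)), Add(12, q))
z = 20 (z = Mul(5, Add(-1, 5)) = Mul(5, 4) = 20)
Mul(Function('j')(l), z) = Mul(Add(48, Mul(2, Pow(9, 2)), Mul(28, 9)), 20) = Mul(Add(48, Mul(2, 81), 252), 20) = Mul(Add(48, 162, 252), 20) = Mul(462, 20) = 9240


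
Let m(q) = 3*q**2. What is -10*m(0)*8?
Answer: 0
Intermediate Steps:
-10*m(0)*8 = -30*0**2*8 = -30*0*8 = -10*0*8 = 0*8 = 0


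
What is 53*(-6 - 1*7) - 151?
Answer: -840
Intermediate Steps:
53*(-6 - 1*7) - 151 = 53*(-6 - 7) - 151 = 53*(-13) - 151 = -689 - 151 = -840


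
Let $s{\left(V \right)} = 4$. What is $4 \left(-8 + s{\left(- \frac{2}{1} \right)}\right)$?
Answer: $-16$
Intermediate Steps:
$4 \left(-8 + s{\left(- \frac{2}{1} \right)}\right) = 4 \left(-8 + 4\right) = 4 \left(-4\right) = -16$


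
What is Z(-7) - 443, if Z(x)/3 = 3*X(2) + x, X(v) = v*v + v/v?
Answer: -419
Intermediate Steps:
X(v) = 1 + v² (X(v) = v² + 1 = 1 + v²)
Z(x) = 45 + 3*x (Z(x) = 3*(3*(1 + 2²) + x) = 3*(3*(1 + 4) + x) = 3*(3*5 + x) = 3*(15 + x) = 45 + 3*x)
Z(-7) - 443 = (45 + 3*(-7)) - 443 = (45 - 21) - 443 = 24 - 443 = -419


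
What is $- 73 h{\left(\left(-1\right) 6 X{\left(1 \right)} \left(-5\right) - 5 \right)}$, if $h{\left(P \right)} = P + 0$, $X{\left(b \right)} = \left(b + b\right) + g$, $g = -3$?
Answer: $2555$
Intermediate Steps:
$X{\left(b \right)} = -3 + 2 b$ ($X{\left(b \right)} = \left(b + b\right) - 3 = 2 b - 3 = -3 + 2 b$)
$h{\left(P \right)} = P$
$- 73 h{\left(\left(-1\right) 6 X{\left(1 \right)} \left(-5\right) - 5 \right)} = - 73 \left(\left(-1\right) 6 \left(-3 + 2 \cdot 1\right) \left(-5\right) - 5\right) = - 73 \left(- 6 \left(-3 + 2\right) \left(-5\right) - 5\right) = - 73 \left(\left(-6\right) \left(-1\right) \left(-5\right) - 5\right) = - 73 \left(6 \left(-5\right) - 5\right) = - 73 \left(-30 - 5\right) = \left(-73\right) \left(-35\right) = 2555$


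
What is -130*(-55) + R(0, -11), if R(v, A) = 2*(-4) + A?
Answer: 7131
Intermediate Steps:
R(v, A) = -8 + A
-130*(-55) + R(0, -11) = -130*(-55) + (-8 - 11) = 7150 - 19 = 7131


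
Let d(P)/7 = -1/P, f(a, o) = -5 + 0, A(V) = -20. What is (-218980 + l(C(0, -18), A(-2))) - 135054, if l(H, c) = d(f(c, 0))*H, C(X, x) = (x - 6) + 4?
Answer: -354062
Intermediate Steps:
f(a, o) = -5
C(X, x) = -2 + x (C(X, x) = (-6 + x) + 4 = -2 + x)
d(P) = -7/P (d(P) = 7*(-1/P) = -7/P)
l(H, c) = 7*H/5 (l(H, c) = (-7/(-5))*H = (-7*(-1/5))*H = 7*H/5)
(-218980 + l(C(0, -18), A(-2))) - 135054 = (-218980 + 7*(-2 - 18)/5) - 135054 = (-218980 + (7/5)*(-20)) - 135054 = (-218980 - 28) - 135054 = -219008 - 135054 = -354062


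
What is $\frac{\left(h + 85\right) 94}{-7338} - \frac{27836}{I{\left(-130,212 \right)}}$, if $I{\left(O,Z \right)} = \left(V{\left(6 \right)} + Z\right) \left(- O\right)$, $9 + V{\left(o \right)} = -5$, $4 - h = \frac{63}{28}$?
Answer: $- \frac{69026233}{31480020} \approx -2.1927$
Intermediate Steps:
$h = \frac{7}{4}$ ($h = 4 - \frac{63}{28} = 4 - 63 \cdot \frac{1}{28} = 4 - \frac{9}{4} = \frac{7}{4} \approx 1.75$)
$V{\left(o \right)} = -14$ ($V{\left(o \right)} = -9 - 5 = -14$)
$I{\left(O,Z \right)} = - O \left(-14 + Z\right)$ ($I{\left(O,Z \right)} = \left(-14 + Z\right) \left(- O\right) = - O \left(-14 + Z\right)$)
$\frac{\left(h + 85\right) 94}{-7338} - \frac{27836}{I{\left(-130,212 \right)}} = \frac{\left(\frac{7}{4} + 85\right) 94}{-7338} - \frac{27836}{\left(-130\right) \left(14 - 212\right)} = \frac{347}{4} \cdot 94 \left(- \frac{1}{7338}\right) - \frac{27836}{\left(-130\right) \left(14 - 212\right)} = \frac{16309}{2} \left(- \frac{1}{7338}\right) - \frac{27836}{\left(-130\right) \left(-198\right)} = - \frac{16309}{14676} - \frac{27836}{25740} = - \frac{16309}{14676} - \frac{6959}{6435} = - \frac{69026233}{31480020}$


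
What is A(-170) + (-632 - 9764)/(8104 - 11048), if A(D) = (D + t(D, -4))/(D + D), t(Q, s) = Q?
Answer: 145/32 ≈ 4.5313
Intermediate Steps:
A(D) = 1 (A(D) = (D + D)/(D + D) = (2*D)/((2*D)) = (2*D)*(1/(2*D)) = 1)
A(-170) + (-632 - 9764)/(8104 - 11048) = 1 + (-632 - 9764)/(8104 - 11048) = 1 - 10396/(-2944) = 1 - 10396*(-1/2944) = 1 + 113/32 = 145/32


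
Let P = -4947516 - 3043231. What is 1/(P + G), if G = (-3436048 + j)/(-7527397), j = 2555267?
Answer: -7527397/60149524114778 ≈ -1.2514e-7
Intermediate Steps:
P = -7990747
G = 880781/7527397 (G = (-3436048 + 2555267)/(-7527397) = -880781*(-1/7527397) = 880781/7527397 ≈ 0.11701)
1/(P + G) = 1/(-7990747 + 880781/7527397) = 1/(-60149524114778/7527397) = -7527397/60149524114778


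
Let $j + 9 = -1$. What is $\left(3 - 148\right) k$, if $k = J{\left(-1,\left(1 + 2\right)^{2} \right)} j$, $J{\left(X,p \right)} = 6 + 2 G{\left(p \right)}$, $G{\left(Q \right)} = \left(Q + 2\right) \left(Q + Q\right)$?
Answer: $582900$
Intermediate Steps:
$j = -10$ ($j = -9 - 1 = -10$)
$G{\left(Q \right)} = 2 Q \left(2 + Q\right)$ ($G{\left(Q \right)} = \left(2 + Q\right) 2 Q = 2 Q \left(2 + Q\right)$)
$J{\left(X,p \right)} = 6 + 4 p \left(2 + p\right)$ ($J{\left(X,p \right)} = 6 + 2 \cdot 2 p \left(2 + p\right) = 6 + 4 p \left(2 + p\right)$)
$k = -4020$ ($k = \left(6 + 4 \left(1 + 2\right)^{2} \left(2 + \left(1 + 2\right)^{2}\right)\right) \left(-10\right) = \left(6 + 4 \cdot 3^{2} \left(2 + 3^{2}\right)\right) \left(-10\right) = \left(6 + 4 \cdot 9 \left(2 + 9\right)\right) \left(-10\right) = \left(6 + 4 \cdot 9 \cdot 11\right) \left(-10\right) = \left(6 + 396\right) \left(-10\right) = 402 \left(-10\right) = -4020$)
$\left(3 - 148\right) k = \left(3 - 148\right) \left(-4020\right) = \left(-145\right) \left(-4020\right) = 582900$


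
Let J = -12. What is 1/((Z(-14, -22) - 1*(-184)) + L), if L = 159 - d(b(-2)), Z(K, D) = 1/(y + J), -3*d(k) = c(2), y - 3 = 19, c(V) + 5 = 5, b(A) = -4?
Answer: 10/3431 ≈ 0.0029146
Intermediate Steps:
c(V) = 0 (c(V) = -5 + 5 = 0)
y = 22 (y = 3 + 19 = 22)
d(k) = 0 (d(k) = -⅓*0 = 0)
Z(K, D) = ⅒ (Z(K, D) = 1/(22 - 12) = 1/10 = ⅒)
L = 159 (L = 159 - 1*0 = 159 + 0 = 159)
1/((Z(-14, -22) - 1*(-184)) + L) = 1/((⅒ - 1*(-184)) + 159) = 1/((⅒ + 184) + 159) = 1/(1841/10 + 159) = 1/(3431/10) = 10/3431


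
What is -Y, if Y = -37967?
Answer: 37967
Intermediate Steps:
-Y = -1*(-37967) = 37967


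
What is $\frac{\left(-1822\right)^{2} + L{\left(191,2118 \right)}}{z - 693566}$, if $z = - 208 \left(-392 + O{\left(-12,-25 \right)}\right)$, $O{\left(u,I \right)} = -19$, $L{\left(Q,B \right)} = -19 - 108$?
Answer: $- \frac{3319557}{608078} \approx -5.4591$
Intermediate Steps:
$L{\left(Q,B \right)} = -127$
$z = 85488$ ($z = - 208 \left(-392 - 19\right) = \left(-208\right) \left(-411\right) = 85488$)
$\frac{\left(-1822\right)^{2} + L{\left(191,2118 \right)}}{z - 693566} = \frac{\left(-1822\right)^{2} - 127}{85488 - 693566} = \frac{3319684 - 127}{-608078} = 3319557 \left(- \frac{1}{608078}\right) = - \frac{3319557}{608078}$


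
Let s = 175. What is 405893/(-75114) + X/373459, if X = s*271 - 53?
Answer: -148026093479/28051999326 ≈ -5.2768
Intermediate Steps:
X = 47372 (X = 175*271 - 53 = 47425 - 53 = 47372)
405893/(-75114) + X/373459 = 405893/(-75114) + 47372/373459 = 405893*(-1/75114) + 47372*(1/373459) = -405893/75114 + 47372/373459 = -148026093479/28051999326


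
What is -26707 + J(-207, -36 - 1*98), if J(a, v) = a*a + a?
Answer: 15935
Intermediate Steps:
J(a, v) = a + a² (J(a, v) = a² + a = a + a²)
-26707 + J(-207, -36 - 1*98) = -26707 - 207*(1 - 207) = -26707 - 207*(-206) = -26707 + 42642 = 15935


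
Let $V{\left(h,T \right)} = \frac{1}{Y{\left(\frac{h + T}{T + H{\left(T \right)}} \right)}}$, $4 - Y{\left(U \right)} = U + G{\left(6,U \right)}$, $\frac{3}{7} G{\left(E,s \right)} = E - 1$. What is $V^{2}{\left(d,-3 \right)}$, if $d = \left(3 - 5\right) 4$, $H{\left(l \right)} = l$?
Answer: $\frac{4}{361} \approx 0.01108$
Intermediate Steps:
$G{\left(E,s \right)} = - \frac{7}{3} + \frac{7 E}{3}$ ($G{\left(E,s \right)} = \frac{7 \left(E - 1\right)}{3} = \frac{7 \left(-1 + E\right)}{3} = - \frac{7}{3} + \frac{7 E}{3}$)
$d = -8$ ($d = \left(-2\right) 4 = -8$)
$Y{\left(U \right)} = - \frac{23}{3} - U$ ($Y{\left(U \right)} = 4 - \left(U + \left(- \frac{7}{3} + \frac{7}{3} \cdot 6\right)\right) = 4 - \left(U + \left(- \frac{7}{3} + 14\right)\right) = 4 - \left(U + \frac{35}{3}\right) = 4 - \left(\frac{35}{3} + U\right) = - \frac{23}{3} - U$)
$V{\left(h,T \right)} = \frac{1}{- \frac{23}{3} - \frac{T + h}{2 T}}$ ($V{\left(h,T \right)} = \frac{1}{- \frac{23}{3} - \frac{h + T}{T + T}} = \frac{1}{- \frac{23}{3} - \frac{T + h}{2 T}}$)
$V^{2}{\left(d,-3 \right)} = \left(\left(-6\right) \left(-3\right) \frac{1}{3 \left(-8\right) + 49 \left(-3\right)}\right)^{2} = \left(\left(-6\right) \left(-3\right) \frac{1}{-24 - 147}\right)^{2} = \left(\left(-6\right) \left(-3\right) \frac{1}{-171}\right)^{2} = \left(\left(-6\right) \left(-3\right) \left(- \frac{1}{171}\right)\right)^{2} = \left(- \frac{2}{19}\right)^{2} = \frac{4}{361}$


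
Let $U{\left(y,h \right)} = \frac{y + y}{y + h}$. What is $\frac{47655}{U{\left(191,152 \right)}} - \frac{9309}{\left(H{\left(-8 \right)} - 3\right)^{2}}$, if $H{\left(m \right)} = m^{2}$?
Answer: $\frac{60818663427}{1421422} \approx 42787.0$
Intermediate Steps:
$U{\left(y,h \right)} = \frac{2 y}{h + y}$
$\frac{47655}{U{\left(191,152 \right)}} - \frac{9309}{\left(H{\left(-8 \right)} - 3\right)^{2}} = \frac{47655}{2 \cdot 191 \frac{1}{152 + 191}} - \frac{9309}{\left(\left(-8\right)^{2} - 3\right)^{2}} = \frac{47655}{2 \cdot 191 \cdot \frac{1}{343}} - \frac{9309}{\left(64 - 3\right)^{2}} = \frac{47655}{2 \cdot 191 \cdot \frac{1}{343}} - \frac{9309}{61^{2}} = \frac{47655}{\frac{382}{343}} - \frac{9309}{3721} = 47655 \cdot \frac{343}{382} - \frac{9309}{3721} = \frac{16345665}{382} - \frac{9309}{3721} = \frac{60818663427}{1421422}$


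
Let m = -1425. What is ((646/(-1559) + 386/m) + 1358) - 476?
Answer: 1957906826/2221575 ≈ 881.31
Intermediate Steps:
((646/(-1559) + 386/m) + 1358) - 476 = ((646/(-1559) + 386/(-1425)) + 1358) - 476 = ((646*(-1/1559) + 386*(-1/1425)) + 1358) - 476 = ((-646/1559 - 386/1425) + 1358) - 476 = (-1522324/2221575 + 1358) - 476 = 3015376526/2221575 - 476 = 1957906826/2221575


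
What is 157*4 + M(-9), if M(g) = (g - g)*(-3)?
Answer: 628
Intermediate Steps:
M(g) = 0 (M(g) = 0*(-3) = 0)
157*4 + M(-9) = 157*4 + 0 = 628 + 0 = 628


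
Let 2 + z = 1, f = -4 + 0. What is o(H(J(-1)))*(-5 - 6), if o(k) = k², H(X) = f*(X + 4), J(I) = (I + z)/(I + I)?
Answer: -4400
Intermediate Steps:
f = -4
z = -1 (z = -2 + 1 = -1)
J(I) = (-1 + I)/(2*I) (J(I) = (I - 1)/(I + I) = (-1 + I)/((2*I)) = (-1 + I)*(1/(2*I)) = (-1 + I)/(2*I))
H(X) = -16 - 4*X (H(X) = -4*(X + 4) = -4*(4 + X) = -16 - 4*X)
o(H(J(-1)))*(-5 - 6) = (-16 - 2*(-1 - 1)/(-1))²*(-5 - 6) = (-16 - 2*(-1)*(-2))²*(-11) = (-16 - 4*1)²*(-11) = (-16 - 4)²*(-11) = (-20)²*(-11) = 400*(-11) = -4400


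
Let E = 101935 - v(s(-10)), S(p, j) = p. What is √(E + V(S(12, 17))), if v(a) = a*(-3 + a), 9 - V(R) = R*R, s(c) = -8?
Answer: 4*√6357 ≈ 318.92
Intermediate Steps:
V(R) = 9 - R² (V(R) = 9 - R*R = 9 - R²)
E = 101847 (E = 101935 - (-8)*(-3 - 8) = 101935 - (-8)*(-11) = 101935 - 1*88 = 101935 - 88 = 101847)
√(E + V(S(12, 17))) = √(101847 + (9 - 1*12²)) = √(101847 + (9 - 1*144)) = √(101847 + (9 - 144)) = √(101847 - 135) = √101712 = 4*√6357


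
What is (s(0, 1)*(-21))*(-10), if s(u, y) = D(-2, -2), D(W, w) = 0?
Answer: 0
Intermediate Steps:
s(u, y) = 0
(s(0, 1)*(-21))*(-10) = (0*(-21))*(-10) = 0*(-10) = 0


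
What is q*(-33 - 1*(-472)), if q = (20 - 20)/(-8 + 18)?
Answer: 0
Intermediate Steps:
q = 0 (q = 0/10 = 0*(⅒) = 0)
q*(-33 - 1*(-472)) = 0*(-33 - 1*(-472)) = 0*(-33 + 472) = 0*439 = 0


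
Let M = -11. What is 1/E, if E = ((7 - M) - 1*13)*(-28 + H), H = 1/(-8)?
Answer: -8/1125 ≈ -0.0071111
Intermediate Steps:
H = -⅛ ≈ -0.12500
E = -1125/8 (E = ((7 - 1*(-11)) - 1*13)*(-28 - ⅛) = ((7 + 11) - 13)*(-225/8) = (18 - 13)*(-225/8) = 5*(-225/8) = -1125/8 ≈ -140.63)
1/E = 1/(-1125/8) = -8/1125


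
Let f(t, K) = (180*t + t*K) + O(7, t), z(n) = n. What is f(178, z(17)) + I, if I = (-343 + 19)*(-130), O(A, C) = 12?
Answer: 77198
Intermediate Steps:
f(t, K) = 12 + 180*t + K*t (f(t, K) = (180*t + t*K) + 12 = (180*t + K*t) + 12 = 12 + 180*t + K*t)
I = 42120 (I = -324*(-130) = 42120)
f(178, z(17)) + I = (12 + 180*178 + 17*178) + 42120 = (12 + 32040 + 3026) + 42120 = 35078 + 42120 = 77198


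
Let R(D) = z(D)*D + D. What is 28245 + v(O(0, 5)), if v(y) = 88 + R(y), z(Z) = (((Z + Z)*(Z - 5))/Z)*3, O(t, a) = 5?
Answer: 28338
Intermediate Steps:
z(Z) = -30 + 6*Z (z(Z) = (((2*Z)*(-5 + Z))/Z)*3 = ((2*Z*(-5 + Z))/Z)*3 = (-10 + 2*Z)*3 = -30 + 6*Z)
R(D) = D + D*(-30 + 6*D) (R(D) = (-30 + 6*D)*D + D = D*(-30 + 6*D) + D = D + D*(-30 + 6*D))
v(y) = 88 + y*(-29 + 6*y)
28245 + v(O(0, 5)) = 28245 + (88 + 5*(-29 + 6*5)) = 28245 + (88 + 5*(-29 + 30)) = 28245 + (88 + 5*1) = 28245 + (88 + 5) = 28245 + 93 = 28338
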